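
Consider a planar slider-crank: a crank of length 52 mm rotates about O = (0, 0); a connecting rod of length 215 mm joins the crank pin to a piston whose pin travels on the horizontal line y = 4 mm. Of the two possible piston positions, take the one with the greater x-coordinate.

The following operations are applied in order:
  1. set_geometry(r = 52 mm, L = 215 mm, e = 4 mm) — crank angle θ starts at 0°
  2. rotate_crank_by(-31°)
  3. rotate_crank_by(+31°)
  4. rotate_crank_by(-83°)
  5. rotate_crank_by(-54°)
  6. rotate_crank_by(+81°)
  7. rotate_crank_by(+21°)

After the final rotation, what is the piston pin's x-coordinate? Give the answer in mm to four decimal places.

254.9183

set_geometry: r = 52 mm, L = 215 mm, e = 4 mm; θ ← 0°
rotate_crank_by(-31°): θ ← 0° -31° = -31°
rotate_crank_by(+31°): θ ← -31° +31° = 0°
rotate_crank_by(-83°): θ ← 0° -83° = -83°
rotate_crank_by(-54°): θ ← -83° -54° = -137°
rotate_crank_by(+81°): θ ← -137° +81° = -56°
rotate_crank_by(+21°): θ ← -56° +21° = -35°
crank pin P = (r cos θ, r sin θ) = (42.595906, -29.825975)
h = r sin θ − e = -29.825975 − 4 = -33.825975
x = r cos θ + √(L² − h²) = 42.595906 + √(46225.0 − 1144.1966) = 42.595906 + 212.322404 = 254.918311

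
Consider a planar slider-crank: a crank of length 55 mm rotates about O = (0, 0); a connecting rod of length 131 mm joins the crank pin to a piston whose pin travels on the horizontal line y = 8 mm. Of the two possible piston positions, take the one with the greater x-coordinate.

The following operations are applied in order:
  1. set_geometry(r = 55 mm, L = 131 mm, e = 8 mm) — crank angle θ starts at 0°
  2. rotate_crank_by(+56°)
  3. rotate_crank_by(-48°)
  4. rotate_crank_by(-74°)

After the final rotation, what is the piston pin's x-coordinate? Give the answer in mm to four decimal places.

139.7099

set_geometry: r = 55 mm, L = 131 mm, e = 8 mm; θ ← 0°
rotate_crank_by(+56°): θ ← 0° +56° = 56°
rotate_crank_by(-48°): θ ← 56° -48° = 8°
rotate_crank_by(-74°): θ ← 8° -74° = -66°
crank pin P = (r cos θ, r sin θ) = (22.370515, -50.245000)
h = r sin θ − e = -50.245000 − 8 = -58.245000
x = r cos θ + √(L² − h²) = 22.370515 + √(17161.0 − 3392.4800) = 22.370515 + 117.339337 = 139.709852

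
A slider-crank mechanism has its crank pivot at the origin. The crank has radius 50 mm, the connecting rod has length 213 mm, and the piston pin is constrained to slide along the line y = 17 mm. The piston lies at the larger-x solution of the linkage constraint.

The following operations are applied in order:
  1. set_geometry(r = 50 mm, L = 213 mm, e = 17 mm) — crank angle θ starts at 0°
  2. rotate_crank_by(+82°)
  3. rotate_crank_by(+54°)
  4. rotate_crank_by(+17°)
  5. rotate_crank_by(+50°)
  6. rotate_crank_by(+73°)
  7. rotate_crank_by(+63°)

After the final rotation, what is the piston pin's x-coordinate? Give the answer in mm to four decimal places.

256.7973

set_geometry: r = 50 mm, L = 213 mm, e = 17 mm; θ ← 0°
rotate_crank_by(+82°): θ ← 0° +82° = 82°
rotate_crank_by(+54°): θ ← 82° +54° = 136°
rotate_crank_by(+17°): θ ← 136° +17° = 153°
rotate_crank_by(+50°): θ ← 153° +50° = 203°
rotate_crank_by(+73°): θ ← 203° +73° = 276°
rotate_crank_by(+63°): θ ← 276° +63° = 339°
crank pin P = (r cos θ, r sin θ) = (46.679021, -17.918397)
h = r sin θ − e = -17.918397 − 17 = -34.918397
x = r cos θ + √(L² − h²) = 46.679021 + √(45369.0 − 1219.2945) = 46.679021 + 210.118313 = 256.797334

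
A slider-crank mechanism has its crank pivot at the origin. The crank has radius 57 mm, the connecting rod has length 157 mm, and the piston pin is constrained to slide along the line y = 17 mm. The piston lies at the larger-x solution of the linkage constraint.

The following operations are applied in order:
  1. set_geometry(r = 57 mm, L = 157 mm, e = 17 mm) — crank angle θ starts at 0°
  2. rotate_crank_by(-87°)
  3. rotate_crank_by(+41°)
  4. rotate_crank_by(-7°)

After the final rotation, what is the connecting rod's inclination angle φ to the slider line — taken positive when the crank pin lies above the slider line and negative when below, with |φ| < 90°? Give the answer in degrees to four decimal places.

set_geometry: r = 57 mm, L = 157 mm, e = 17 mm; θ ← 0°
rotate_crank_by(-87°): θ ← 0° -87° = -87°
rotate_crank_by(+41°): θ ← -87° +41° = -46°
rotate_crank_by(-7°): θ ← -46° -7° = -53°
crank pin P = (r cos θ, r sin θ) = (34.303456, -45.522224)
h = r sin θ − e = -45.522224 − 17 = -62.522224
sin φ = h / L = -62.522224 / 157 = -0.39823073
φ = arcsin(-0.39823073) = -23.467619°

-23.4676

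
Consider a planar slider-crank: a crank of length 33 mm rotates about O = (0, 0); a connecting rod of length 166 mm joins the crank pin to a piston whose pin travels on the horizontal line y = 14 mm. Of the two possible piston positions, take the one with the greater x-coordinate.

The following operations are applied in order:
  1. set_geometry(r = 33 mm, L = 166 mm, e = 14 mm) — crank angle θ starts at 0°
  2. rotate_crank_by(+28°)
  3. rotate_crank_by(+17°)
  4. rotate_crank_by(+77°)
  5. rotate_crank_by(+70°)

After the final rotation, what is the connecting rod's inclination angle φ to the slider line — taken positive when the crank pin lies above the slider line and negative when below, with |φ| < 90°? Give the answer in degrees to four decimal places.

set_geometry: r = 33 mm, L = 166 mm, e = 14 mm; θ ← 0°
rotate_crank_by(+28°): θ ← 0° +28° = 28°
rotate_crank_by(+17°): θ ← 28° +17° = 45°
rotate_crank_by(+77°): θ ← 45° +77° = 122°
rotate_crank_by(+70°): θ ← 122° +70° = 192°
crank pin P = (r cos θ, r sin θ) = (-32.278871, -6.861086)
h = r sin θ − e = -6.861086 − 14 = -20.861086
sin φ = h / L = -20.861086 / 166 = -0.12566919
φ = arcsin(-0.12566919) = -7.219402°

-7.2194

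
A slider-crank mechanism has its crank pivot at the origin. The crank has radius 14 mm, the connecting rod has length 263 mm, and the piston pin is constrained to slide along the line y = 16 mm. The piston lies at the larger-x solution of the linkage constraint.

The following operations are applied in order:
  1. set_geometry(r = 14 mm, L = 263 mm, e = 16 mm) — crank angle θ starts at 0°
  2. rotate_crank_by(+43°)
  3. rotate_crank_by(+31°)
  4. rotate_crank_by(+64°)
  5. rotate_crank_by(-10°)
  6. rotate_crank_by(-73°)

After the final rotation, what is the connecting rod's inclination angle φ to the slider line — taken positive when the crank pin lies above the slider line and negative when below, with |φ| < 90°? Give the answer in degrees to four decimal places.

set_geometry: r = 14 mm, L = 263 mm, e = 16 mm; θ ← 0°
rotate_crank_by(+43°): θ ← 0° +43° = 43°
rotate_crank_by(+31°): θ ← 43° +31° = 74°
rotate_crank_by(+64°): θ ← 74° +64° = 138°
rotate_crank_by(-10°): θ ← 138° -10° = 128°
rotate_crank_by(-73°): θ ← 128° -73° = 55°
crank pin P = (r cos θ, r sin θ) = (8.030070, 11.468129)
h = r sin θ − e = 11.468129 − 16 = -4.531871
sin φ = h / L = -4.531871 / 263 = -0.01723145
φ = arcsin(-0.01723145) = -0.987338°

-0.9873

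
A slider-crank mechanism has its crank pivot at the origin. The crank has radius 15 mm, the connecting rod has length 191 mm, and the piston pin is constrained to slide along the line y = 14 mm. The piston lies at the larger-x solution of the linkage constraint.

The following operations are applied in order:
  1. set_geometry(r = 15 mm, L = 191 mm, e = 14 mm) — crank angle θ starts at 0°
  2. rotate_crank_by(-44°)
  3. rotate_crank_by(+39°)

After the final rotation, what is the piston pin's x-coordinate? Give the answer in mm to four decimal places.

set_geometry: r = 15 mm, L = 191 mm, e = 14 mm; θ ← 0°
rotate_crank_by(-44°): θ ← 0° -44° = -44°
rotate_crank_by(+39°): θ ← -44° +39° = -5°
crank pin P = (r cos θ, r sin θ) = (14.942920, -1.307336)
h = r sin θ − e = -1.307336 − 14 = -15.307336
x = r cos θ + √(L² − h²) = 14.942920 + √(36481.0 − 234.3145) = 14.942920 + 190.385623 = 205.328544

205.3285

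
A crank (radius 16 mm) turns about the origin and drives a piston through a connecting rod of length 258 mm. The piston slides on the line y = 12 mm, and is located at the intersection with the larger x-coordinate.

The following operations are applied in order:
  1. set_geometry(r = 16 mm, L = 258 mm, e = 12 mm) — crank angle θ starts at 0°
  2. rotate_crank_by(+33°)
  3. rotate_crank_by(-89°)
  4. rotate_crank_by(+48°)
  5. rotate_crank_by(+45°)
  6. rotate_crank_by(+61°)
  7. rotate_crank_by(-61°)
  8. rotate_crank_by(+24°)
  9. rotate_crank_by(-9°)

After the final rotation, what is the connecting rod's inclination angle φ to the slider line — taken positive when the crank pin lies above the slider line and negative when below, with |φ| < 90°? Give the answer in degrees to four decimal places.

set_geometry: r = 16 mm, L = 258 mm, e = 12 mm; θ ← 0°
rotate_crank_by(+33°): θ ← 0° +33° = 33°
rotate_crank_by(-89°): θ ← 33° -89° = -56°
rotate_crank_by(+48°): θ ← -56° +48° = -8°
rotate_crank_by(+45°): θ ← -8° +45° = 37°
rotate_crank_by(+61°): θ ← 37° +61° = 98°
rotate_crank_by(-61°): θ ← 98° -61° = 37°
rotate_crank_by(+24°): θ ← 37° +24° = 61°
rotate_crank_by(-9°): θ ← 61° -9° = 52°
crank pin P = (r cos θ, r sin θ) = (9.850584, 12.608172)
h = r sin θ − e = 12.608172 − 12 = 0.608172
sin φ = h / L = 0.608172 / 258 = 0.00235726
φ = arcsin(0.00235726) = 0.135061°

0.1351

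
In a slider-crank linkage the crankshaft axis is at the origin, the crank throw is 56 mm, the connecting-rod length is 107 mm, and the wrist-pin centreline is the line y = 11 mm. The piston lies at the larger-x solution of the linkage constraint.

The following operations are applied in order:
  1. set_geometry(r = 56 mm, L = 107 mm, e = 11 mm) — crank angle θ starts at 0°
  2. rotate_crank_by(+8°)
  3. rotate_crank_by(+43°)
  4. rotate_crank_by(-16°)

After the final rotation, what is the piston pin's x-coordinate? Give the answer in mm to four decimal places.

150.7674

set_geometry: r = 56 mm, L = 107 mm, e = 11 mm; θ ← 0°
rotate_crank_by(+8°): θ ← 0° +8° = 8°
rotate_crank_by(+43°): θ ← 8° +43° = 51°
rotate_crank_by(-16°): θ ← 51° -16° = 35°
crank pin P = (r cos θ, r sin θ) = (45.872514, 32.120280)
h = r sin θ − e = 32.120280 − 11 = 21.120280
x = r cos θ + √(L² − h²) = 45.872514 + √(11449.0 − 446.0662) = 45.872514 + 104.894870 = 150.767384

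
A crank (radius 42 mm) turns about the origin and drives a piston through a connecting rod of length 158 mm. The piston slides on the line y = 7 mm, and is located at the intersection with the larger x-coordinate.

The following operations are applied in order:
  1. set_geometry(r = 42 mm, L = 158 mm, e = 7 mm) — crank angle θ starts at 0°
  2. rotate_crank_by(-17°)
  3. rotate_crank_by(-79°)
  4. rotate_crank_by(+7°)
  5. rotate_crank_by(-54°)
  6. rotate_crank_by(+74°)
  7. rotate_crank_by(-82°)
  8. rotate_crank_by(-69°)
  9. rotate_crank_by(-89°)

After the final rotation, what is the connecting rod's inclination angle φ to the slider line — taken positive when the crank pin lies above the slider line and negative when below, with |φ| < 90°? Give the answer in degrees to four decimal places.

9.3392

set_geometry: r = 42 mm, L = 158 mm, e = 7 mm; θ ← 0°
rotate_crank_by(-17°): θ ← 0° -17° = -17°
rotate_crank_by(-79°): θ ← -17° -79° = -96°
rotate_crank_by(+7°): θ ← -96° +7° = -89°
rotate_crank_by(-54°): θ ← -89° -54° = -143°
rotate_crank_by(+74°): θ ← -143° +74° = -69°
rotate_crank_by(-82°): θ ← -69° -82° = -151°
rotate_crank_by(-69°): θ ← -151° -69° = -220°
rotate_crank_by(-89°): θ ← -220° -89° = -309°
crank pin P = (r cos θ, r sin θ) = (26.431456, 32.640130)
h = r sin θ − e = 32.640130 − 7 = 25.640130
sin φ = h / L = 25.640130 / 158 = 0.16227931
φ = arcsin(0.16227931) = 9.339220°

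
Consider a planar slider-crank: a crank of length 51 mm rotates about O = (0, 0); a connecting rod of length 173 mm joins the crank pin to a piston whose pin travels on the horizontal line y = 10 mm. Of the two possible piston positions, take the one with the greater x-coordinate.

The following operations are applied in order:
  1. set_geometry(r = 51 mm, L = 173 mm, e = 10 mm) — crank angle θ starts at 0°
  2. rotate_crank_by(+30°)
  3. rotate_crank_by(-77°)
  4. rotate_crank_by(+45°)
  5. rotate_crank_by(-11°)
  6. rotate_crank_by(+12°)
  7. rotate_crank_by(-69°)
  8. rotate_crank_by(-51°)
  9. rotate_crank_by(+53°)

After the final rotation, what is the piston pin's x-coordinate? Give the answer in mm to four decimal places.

182.3449

set_geometry: r = 51 mm, L = 173 mm, e = 10 mm; θ ← 0°
rotate_crank_by(+30°): θ ← 0° +30° = 30°
rotate_crank_by(-77°): θ ← 30° -77° = -47°
rotate_crank_by(+45°): θ ← -47° +45° = -2°
rotate_crank_by(-11°): θ ← -2° -11° = -13°
rotate_crank_by(+12°): θ ← -13° +12° = -1°
rotate_crank_by(-69°): θ ← -1° -69° = -70°
rotate_crank_by(-51°): θ ← -70° -51° = -121°
rotate_crank_by(+53°): θ ← -121° +53° = -68°
crank pin P = (r cos θ, r sin θ) = (19.104936, -47.286377)
h = r sin θ − e = -47.286377 − 10 = -57.286377
x = r cos θ + √(L² − h²) = 19.104936 + √(29929.0 − 3281.7289) = 19.104936 + 163.239919 = 182.344855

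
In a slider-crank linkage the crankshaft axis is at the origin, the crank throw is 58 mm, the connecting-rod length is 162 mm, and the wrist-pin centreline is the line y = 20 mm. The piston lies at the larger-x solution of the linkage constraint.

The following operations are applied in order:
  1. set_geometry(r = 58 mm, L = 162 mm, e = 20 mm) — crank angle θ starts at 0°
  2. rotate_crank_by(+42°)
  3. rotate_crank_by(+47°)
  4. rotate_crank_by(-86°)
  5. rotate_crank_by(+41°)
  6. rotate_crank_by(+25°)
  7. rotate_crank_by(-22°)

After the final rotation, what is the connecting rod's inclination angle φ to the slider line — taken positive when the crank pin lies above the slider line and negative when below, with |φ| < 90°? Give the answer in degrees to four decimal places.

set_geometry: r = 58 mm, L = 162 mm, e = 20 mm; θ ← 0°
rotate_crank_by(+42°): θ ← 0° +42° = 42°
rotate_crank_by(+47°): θ ← 42° +47° = 89°
rotate_crank_by(-86°): θ ← 89° -86° = 3°
rotate_crank_by(+41°): θ ← 3° +41° = 44°
rotate_crank_by(+25°): θ ← 44° +25° = 69°
rotate_crank_by(-22°): θ ← 69° -22° = 47°
crank pin P = (r cos θ, r sin θ) = (39.555905, 42.418515)
h = r sin θ − e = 42.418515 − 20 = 22.418515
sin φ = h / L = 22.418515 / 162 = 0.13838589
φ = arcsin(0.13838589) = 7.954456°

7.9545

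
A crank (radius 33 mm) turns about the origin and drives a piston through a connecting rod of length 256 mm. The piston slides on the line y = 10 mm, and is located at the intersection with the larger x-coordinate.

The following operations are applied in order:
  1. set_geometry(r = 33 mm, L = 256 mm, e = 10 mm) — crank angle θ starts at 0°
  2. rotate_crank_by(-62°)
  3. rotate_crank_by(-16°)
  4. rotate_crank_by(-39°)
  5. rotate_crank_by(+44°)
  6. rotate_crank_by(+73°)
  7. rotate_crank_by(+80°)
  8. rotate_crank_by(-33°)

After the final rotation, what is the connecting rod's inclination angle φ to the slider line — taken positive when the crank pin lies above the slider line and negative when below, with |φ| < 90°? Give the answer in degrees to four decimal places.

3.1651

set_geometry: r = 33 mm, L = 256 mm, e = 10 mm; θ ← 0°
rotate_crank_by(-62°): θ ← 0° -62° = -62°
rotate_crank_by(-16°): θ ← -62° -16° = -78°
rotate_crank_by(-39°): θ ← -78° -39° = -117°
rotate_crank_by(+44°): θ ← -117° +44° = -73°
rotate_crank_by(+73°): θ ← -73° +73° = 0°
rotate_crank_by(+80°): θ ← 0° +80° = 80°
rotate_crank_by(-33°): θ ← 80° -33° = 47°
crank pin P = (r cos θ, r sin θ) = (22.505946, 24.134672)
h = r sin θ − e = 24.134672 − 10 = 14.134672
sin φ = h / L = 14.134672 / 256 = 0.05521356
φ = arcsin(0.05521356) = 3.165114°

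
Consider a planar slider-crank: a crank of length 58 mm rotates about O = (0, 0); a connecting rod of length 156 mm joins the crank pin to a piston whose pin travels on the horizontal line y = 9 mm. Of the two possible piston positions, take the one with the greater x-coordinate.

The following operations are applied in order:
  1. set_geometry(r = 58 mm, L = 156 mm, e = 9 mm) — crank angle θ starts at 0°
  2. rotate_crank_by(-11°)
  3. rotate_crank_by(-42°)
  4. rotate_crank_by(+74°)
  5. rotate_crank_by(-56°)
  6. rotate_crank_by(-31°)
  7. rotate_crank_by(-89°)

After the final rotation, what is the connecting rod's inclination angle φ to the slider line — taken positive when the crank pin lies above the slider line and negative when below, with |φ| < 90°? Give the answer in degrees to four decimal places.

-12.4049

set_geometry: r = 58 mm, L = 156 mm, e = 9 mm; θ ← 0°
rotate_crank_by(-11°): θ ← 0° -11° = -11°
rotate_crank_by(-42°): θ ← -11° -42° = -53°
rotate_crank_by(+74°): θ ← -53° +74° = 21°
rotate_crank_by(-56°): θ ← 21° -56° = -35°
rotate_crank_by(-31°): θ ← -35° -31° = -66°
rotate_crank_by(-89°): θ ← -66° -89° = -155°
crank pin P = (r cos θ, r sin θ) = (-52.565852, -24.511859)
h = r sin θ − e = -24.511859 − 9 = -33.511859
sin φ = h / L = -33.511859 / 156 = -0.21481961
φ = arcsin(-0.21481961) = -12.404944°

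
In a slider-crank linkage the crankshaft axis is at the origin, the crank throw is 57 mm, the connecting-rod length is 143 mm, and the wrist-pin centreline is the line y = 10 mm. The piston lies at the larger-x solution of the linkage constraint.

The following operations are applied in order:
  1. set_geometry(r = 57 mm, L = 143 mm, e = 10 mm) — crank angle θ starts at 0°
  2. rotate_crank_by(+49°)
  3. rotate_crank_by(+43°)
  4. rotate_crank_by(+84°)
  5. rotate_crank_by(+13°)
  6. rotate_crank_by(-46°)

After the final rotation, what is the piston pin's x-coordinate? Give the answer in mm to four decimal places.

95.3974

set_geometry: r = 57 mm, L = 143 mm, e = 10 mm; θ ← 0°
rotate_crank_by(+49°): θ ← 0° +49° = 49°
rotate_crank_by(+43°): θ ← 49° +43° = 92°
rotate_crank_by(+84°): θ ← 92° +84° = 176°
rotate_crank_by(+13°): θ ← 176° +13° = 189°
rotate_crank_by(-46°): θ ← 189° -46° = 143°
crank pin P = (r cos θ, r sin θ) = (-45.522224, 34.303456)
h = r sin θ − e = 34.303456 − 10 = 24.303456
x = r cos θ + √(L² − h²) = -45.522224 + √(20449.0 − 590.6580) = -45.522224 + 140.919630 = 95.397406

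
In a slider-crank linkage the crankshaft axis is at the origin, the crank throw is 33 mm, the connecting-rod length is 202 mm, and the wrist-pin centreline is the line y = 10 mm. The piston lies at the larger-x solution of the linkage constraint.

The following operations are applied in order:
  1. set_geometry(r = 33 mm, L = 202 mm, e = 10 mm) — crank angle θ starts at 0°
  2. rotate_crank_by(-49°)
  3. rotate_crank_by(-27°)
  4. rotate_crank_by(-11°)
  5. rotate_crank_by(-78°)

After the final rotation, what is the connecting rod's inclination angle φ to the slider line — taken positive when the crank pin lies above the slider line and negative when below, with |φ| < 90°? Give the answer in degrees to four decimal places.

set_geometry: r = 33 mm, L = 202 mm, e = 10 mm; θ ← 0°
rotate_crank_by(-49°): θ ← 0° -49° = -49°
rotate_crank_by(-27°): θ ← -49° -27° = -76°
rotate_crank_by(-11°): θ ← -76° -11° = -87°
rotate_crank_by(-78°): θ ← -87° -78° = -165°
crank pin P = (r cos θ, r sin θ) = (-31.875552, -8.541028)
h = r sin θ − e = -8.541028 − 10 = -18.541028
sin φ = h / L = -18.541028 / 202 = -0.09178727
φ = arcsin(-0.09178727) = -5.266436°

-5.2664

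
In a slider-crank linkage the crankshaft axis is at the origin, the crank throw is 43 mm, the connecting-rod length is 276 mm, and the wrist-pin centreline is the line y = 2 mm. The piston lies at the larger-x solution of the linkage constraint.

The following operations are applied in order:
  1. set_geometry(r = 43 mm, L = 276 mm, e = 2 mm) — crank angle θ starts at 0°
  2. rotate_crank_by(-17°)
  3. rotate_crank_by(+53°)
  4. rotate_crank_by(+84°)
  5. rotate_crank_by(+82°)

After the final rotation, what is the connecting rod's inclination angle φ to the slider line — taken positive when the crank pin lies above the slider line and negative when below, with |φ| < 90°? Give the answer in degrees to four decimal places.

-3.7618

set_geometry: r = 43 mm, L = 276 mm, e = 2 mm; θ ← 0°
rotate_crank_by(-17°): θ ← 0° -17° = -17°
rotate_crank_by(+53°): θ ← -17° +53° = 36°
rotate_crank_by(+84°): θ ← 36° +84° = 120°
rotate_crank_by(+82°): θ ← 120° +82° = 202°
crank pin P = (r cos θ, r sin θ) = (-39.868906, -16.108084)
h = r sin θ − e = -16.108084 − 2 = -18.108084
sin φ = h / L = -18.108084 / 276 = -0.06560900
φ = arcsin(-0.06560900) = -3.761821°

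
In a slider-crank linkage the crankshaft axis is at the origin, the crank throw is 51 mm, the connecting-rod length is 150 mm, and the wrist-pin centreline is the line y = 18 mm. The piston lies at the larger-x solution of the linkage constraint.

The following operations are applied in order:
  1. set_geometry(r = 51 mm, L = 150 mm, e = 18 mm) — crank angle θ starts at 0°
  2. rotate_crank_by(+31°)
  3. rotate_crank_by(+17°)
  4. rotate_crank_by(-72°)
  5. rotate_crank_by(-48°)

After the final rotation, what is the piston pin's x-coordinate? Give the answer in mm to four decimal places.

set_geometry: r = 51 mm, L = 150 mm, e = 18 mm; θ ← 0°
rotate_crank_by(+31°): θ ← 0° +31° = 31°
rotate_crank_by(+17°): θ ← 31° +17° = 48°
rotate_crank_by(-72°): θ ← 48° -72° = -24°
rotate_crank_by(-48°): θ ← -24° -48° = -72°
crank pin P = (r cos θ, r sin θ) = (15.759867, -48.503882)
h = r sin θ − e = -48.503882 − 18 = -66.503882
x = r cos θ + √(L² − h²) = 15.759867 + √(22500.0 − 4422.7664) = 15.759867 + 134.451603 = 150.211470

150.2115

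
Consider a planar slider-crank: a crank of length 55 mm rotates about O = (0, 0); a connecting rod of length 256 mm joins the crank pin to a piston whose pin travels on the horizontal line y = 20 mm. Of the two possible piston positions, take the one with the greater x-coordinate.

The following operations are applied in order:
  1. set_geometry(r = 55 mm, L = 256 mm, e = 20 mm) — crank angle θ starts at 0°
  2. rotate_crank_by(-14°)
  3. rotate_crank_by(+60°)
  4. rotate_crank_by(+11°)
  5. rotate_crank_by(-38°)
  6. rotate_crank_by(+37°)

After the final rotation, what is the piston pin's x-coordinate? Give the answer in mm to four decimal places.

285.4727

set_geometry: r = 55 mm, L = 256 mm, e = 20 mm; θ ← 0°
rotate_crank_by(-14°): θ ← 0° -14° = -14°
rotate_crank_by(+60°): θ ← -14° +60° = 46°
rotate_crank_by(+11°): θ ← 46° +11° = 57°
rotate_crank_by(-38°): θ ← 57° -38° = 19°
rotate_crank_by(+37°): θ ← 19° +37° = 56°
crank pin P = (r cos θ, r sin θ) = (30.755610, 45.597066)
h = r sin θ − e = 45.597066 − 20 = 25.597066
x = r cos θ + √(L² − h²) = 30.755610 + √(65536.0 − 655.2098) = 30.755610 + 254.717079 = 285.472688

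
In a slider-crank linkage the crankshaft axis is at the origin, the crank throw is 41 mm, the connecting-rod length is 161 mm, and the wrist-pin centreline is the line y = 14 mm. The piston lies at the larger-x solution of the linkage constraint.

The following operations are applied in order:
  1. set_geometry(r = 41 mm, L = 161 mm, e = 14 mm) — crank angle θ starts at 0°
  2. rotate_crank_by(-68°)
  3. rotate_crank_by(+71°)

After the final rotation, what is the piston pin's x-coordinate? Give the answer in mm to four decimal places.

set_geometry: r = 41 mm, L = 161 mm, e = 14 mm; θ ← 0°
rotate_crank_by(-68°): θ ← 0° -68° = -68°
rotate_crank_by(+71°): θ ← -68° +71° = 3°
crank pin P = (r cos θ, r sin θ) = (40.943811, 2.145774)
h = r sin θ − e = 2.145774 − 14 = -11.854226
x = r cos θ + √(L² − h²) = 40.943811 + √(25921.0 − 140.5227) = 40.943811 + 160.563001 = 201.506812

201.5068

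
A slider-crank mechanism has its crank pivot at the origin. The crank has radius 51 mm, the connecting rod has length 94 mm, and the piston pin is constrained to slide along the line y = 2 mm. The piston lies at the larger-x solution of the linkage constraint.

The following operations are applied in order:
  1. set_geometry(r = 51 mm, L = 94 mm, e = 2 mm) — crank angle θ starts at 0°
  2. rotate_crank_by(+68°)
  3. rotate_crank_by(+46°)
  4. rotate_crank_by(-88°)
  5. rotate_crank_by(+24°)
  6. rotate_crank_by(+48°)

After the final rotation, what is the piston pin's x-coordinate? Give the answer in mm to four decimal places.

set_geometry: r = 51 mm, L = 94 mm, e = 2 mm; θ ← 0°
rotate_crank_by(+68°): θ ← 0° +68° = 68°
rotate_crank_by(+46°): θ ← 68° +46° = 114°
rotate_crank_by(-88°): θ ← 114° -88° = 26°
rotate_crank_by(+24°): θ ← 26° +24° = 50°
rotate_crank_by(+48°): θ ← 50° +48° = 98°
crank pin P = (r cos θ, r sin θ) = (-7.097828, 50.503672)
h = r sin θ − e = 50.503672 − 2 = 48.503672
x = r cos θ + √(L² − h²) = -7.097828 + √(8836.0 − 2352.6061) = -7.097828 + 80.519525 = 73.421697

73.4217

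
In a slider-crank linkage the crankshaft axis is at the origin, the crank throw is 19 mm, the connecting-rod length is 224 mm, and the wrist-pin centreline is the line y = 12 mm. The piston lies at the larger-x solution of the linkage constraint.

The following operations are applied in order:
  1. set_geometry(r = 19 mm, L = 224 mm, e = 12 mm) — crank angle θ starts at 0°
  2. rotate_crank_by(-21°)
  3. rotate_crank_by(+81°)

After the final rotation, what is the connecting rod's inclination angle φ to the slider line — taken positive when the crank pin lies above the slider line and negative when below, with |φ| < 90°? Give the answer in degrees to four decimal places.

1.1395

set_geometry: r = 19 mm, L = 224 mm, e = 12 mm; θ ← 0°
rotate_crank_by(-21°): θ ← 0° -21° = -21°
rotate_crank_by(+81°): θ ← -21° +81° = 60°
crank pin P = (r cos θ, r sin θ) = (9.500000, 16.454483)
h = r sin θ − e = 16.454483 − 12 = 4.454483
sin φ = h / L = 4.454483 / 224 = 0.01988608
φ = arcsin(0.01988608) = 1.139464°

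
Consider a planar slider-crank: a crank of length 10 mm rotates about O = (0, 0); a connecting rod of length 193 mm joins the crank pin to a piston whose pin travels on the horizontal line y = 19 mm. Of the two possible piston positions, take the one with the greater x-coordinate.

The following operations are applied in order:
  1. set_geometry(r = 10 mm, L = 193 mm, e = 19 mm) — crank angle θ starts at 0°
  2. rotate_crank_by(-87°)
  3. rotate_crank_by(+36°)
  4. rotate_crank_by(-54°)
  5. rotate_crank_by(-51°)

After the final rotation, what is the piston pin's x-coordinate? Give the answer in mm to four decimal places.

set_geometry: r = 10 mm, L = 193 mm, e = 19 mm; θ ← 0°
rotate_crank_by(-87°): θ ← 0° -87° = -87°
rotate_crank_by(+36°): θ ← -87° +36° = -51°
rotate_crank_by(-54°): θ ← -51° -54° = -105°
rotate_crank_by(-51°): θ ← -105° -51° = -156°
crank pin P = (r cos θ, r sin θ) = (-9.135455, -4.067366)
h = r sin θ − e = -4.067366 − 19 = -23.067366
x = r cos θ + √(L² − h²) = -9.135455 + √(37249.0 − 532.1034) = -9.135455 + 191.616535 = 182.481081

182.4811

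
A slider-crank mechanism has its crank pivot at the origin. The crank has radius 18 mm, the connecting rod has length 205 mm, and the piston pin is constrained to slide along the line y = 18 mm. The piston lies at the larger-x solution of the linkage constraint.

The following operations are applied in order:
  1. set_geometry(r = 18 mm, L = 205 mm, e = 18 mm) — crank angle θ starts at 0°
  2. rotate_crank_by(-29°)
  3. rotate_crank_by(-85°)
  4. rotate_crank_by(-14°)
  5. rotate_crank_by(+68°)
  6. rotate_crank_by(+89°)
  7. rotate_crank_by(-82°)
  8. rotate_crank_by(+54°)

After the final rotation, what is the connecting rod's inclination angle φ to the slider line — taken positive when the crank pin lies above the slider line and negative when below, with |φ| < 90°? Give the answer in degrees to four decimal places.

-4.9492

set_geometry: r = 18 mm, L = 205 mm, e = 18 mm; θ ← 0°
rotate_crank_by(-29°): θ ← 0° -29° = -29°
rotate_crank_by(-85°): θ ← -29° -85° = -114°
rotate_crank_by(-14°): θ ← -114° -14° = -128°
rotate_crank_by(+68°): θ ← -128° +68° = -60°
rotate_crank_by(+89°): θ ← -60° +89° = 29°
rotate_crank_by(-82°): θ ← 29° -82° = -53°
rotate_crank_by(+54°): θ ← -53° +54° = 1°
crank pin P = (r cos θ, r sin θ) = (17.997259, 0.314143)
h = r sin θ − e = 0.314143 − 18 = -17.685857
sin φ = h / L = -17.685857 / 205 = -0.08627247
φ = arcsin(-0.08627247) = -4.949201°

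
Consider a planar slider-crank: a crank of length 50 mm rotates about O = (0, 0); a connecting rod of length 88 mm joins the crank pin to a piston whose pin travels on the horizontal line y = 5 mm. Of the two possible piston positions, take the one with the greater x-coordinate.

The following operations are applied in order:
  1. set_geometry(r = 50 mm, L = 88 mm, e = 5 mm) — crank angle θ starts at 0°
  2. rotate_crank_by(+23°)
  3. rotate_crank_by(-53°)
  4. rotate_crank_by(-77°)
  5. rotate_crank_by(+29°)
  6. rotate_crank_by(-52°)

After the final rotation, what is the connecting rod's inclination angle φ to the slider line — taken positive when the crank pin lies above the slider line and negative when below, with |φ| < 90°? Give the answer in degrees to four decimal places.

-29.4768

set_geometry: r = 50 mm, L = 88 mm, e = 5 mm; θ ← 0°
rotate_crank_by(+23°): θ ← 0° +23° = 23°
rotate_crank_by(-53°): θ ← 23° -53° = -30°
rotate_crank_by(-77°): θ ← -30° -77° = -107°
rotate_crank_by(+29°): θ ← -107° +29° = -78°
rotate_crank_by(-52°): θ ← -78° -52° = -130°
crank pin P = (r cos θ, r sin θ) = (-32.139380, -38.302222)
h = r sin θ − e = -38.302222 − 5 = -43.302222
sin φ = h / L = -43.302222 / 88 = -0.49207071
φ = arcsin(-0.49207071) = -29.476774°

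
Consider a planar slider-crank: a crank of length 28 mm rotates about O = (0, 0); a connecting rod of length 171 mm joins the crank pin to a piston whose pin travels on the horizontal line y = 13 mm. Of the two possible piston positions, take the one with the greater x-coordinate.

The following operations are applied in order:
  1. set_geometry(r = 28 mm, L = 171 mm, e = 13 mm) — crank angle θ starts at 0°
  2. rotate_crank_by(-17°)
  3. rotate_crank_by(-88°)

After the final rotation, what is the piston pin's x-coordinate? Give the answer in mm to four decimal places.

158.9978

set_geometry: r = 28 mm, L = 171 mm, e = 13 mm; θ ← 0°
rotate_crank_by(-17°): θ ← 0° -17° = -17°
rotate_crank_by(-88°): θ ← -17° -88° = -105°
crank pin P = (r cos θ, r sin θ) = (-7.246933, -27.045923)
h = r sin θ − e = -27.045923 − 13 = -40.045923
x = r cos θ + √(L² − h²) = -7.246933 + √(29241.0 − 1603.6760) = -7.246933 + 166.244771 = 158.997838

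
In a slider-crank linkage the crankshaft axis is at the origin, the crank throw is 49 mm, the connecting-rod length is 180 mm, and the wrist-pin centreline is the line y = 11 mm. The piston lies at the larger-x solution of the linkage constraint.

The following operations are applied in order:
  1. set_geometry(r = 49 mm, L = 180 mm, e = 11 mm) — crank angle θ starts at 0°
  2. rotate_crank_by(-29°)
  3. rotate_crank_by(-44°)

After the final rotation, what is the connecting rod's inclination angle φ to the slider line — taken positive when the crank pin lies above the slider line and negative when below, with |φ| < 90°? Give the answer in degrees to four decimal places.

-18.7499

set_geometry: r = 49 mm, L = 180 mm, e = 11 mm; θ ← 0°
rotate_crank_by(-29°): θ ← 0° -29° = -29°
rotate_crank_by(-44°): θ ← -29° -44° = -73°
crank pin P = (r cos θ, r sin θ) = (14.326214, -46.858933)
h = r sin θ − e = -46.858933 − 11 = -57.858933
sin φ = h / L = -57.858933 / 180 = -0.32143852
φ = arcsin(-0.32143852) = -18.749943°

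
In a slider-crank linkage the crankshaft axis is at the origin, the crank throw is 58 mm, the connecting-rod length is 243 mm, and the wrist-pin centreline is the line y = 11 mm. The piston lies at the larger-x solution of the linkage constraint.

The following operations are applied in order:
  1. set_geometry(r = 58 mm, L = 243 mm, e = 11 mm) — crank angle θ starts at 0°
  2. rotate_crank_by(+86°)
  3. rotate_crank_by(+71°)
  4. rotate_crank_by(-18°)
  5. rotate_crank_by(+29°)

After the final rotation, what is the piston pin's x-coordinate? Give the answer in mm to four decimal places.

186.2651

set_geometry: r = 58 mm, L = 243 mm, e = 11 mm; θ ← 0°
rotate_crank_by(+86°): θ ← 0° +86° = 86°
rotate_crank_by(+71°): θ ← 86° +71° = 157°
rotate_crank_by(-18°): θ ← 157° -18° = 139°
rotate_crank_by(+29°): θ ← 139° +29° = 168°
crank pin P = (r cos θ, r sin θ) = (-56.732561, 12.058878)
h = r sin θ − e = 12.058878 − 11 = 1.058878
x = r cos θ + √(L² − h²) = -56.732561 + √(59049.0 − 1.1212) = -56.732561 + 242.997693 = 186.265132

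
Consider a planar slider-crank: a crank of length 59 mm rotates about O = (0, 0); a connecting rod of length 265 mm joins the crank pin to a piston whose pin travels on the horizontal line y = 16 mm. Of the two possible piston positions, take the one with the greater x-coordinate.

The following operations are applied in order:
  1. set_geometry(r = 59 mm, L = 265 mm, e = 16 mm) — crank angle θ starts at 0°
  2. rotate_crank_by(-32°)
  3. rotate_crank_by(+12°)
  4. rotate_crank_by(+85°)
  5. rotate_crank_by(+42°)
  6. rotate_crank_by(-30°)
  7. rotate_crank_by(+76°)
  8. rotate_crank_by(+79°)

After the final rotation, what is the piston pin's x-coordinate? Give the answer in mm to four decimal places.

set_geometry: r = 59 mm, L = 265 mm, e = 16 mm; θ ← 0°
rotate_crank_by(-32°): θ ← 0° -32° = -32°
rotate_crank_by(+12°): θ ← -32° +12° = -20°
rotate_crank_by(+85°): θ ← -20° +85° = 65°
rotate_crank_by(+42°): θ ← 65° +42° = 107°
rotate_crank_by(-30°): θ ← 107° -30° = 77°
rotate_crank_by(+76°): θ ← 77° +76° = 153°
rotate_crank_by(+79°): θ ← 153° +79° = 232°
crank pin P = (r cos θ, r sin θ) = (-36.324027, -46.492634)
h = r sin θ − e = -46.492634 − 16 = -62.492634
x = r cos θ + √(L² − h²) = -36.324027 + √(70225.0 − 3905.3294) = -36.324027 + 257.526058 = 221.202031

221.2020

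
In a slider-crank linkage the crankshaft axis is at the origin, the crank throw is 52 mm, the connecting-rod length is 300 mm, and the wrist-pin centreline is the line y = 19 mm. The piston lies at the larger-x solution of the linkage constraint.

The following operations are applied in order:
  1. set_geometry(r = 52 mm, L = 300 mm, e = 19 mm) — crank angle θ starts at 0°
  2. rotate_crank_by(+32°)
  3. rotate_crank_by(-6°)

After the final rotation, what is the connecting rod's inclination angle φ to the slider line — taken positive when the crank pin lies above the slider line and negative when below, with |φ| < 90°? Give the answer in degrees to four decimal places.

set_geometry: r = 52 mm, L = 300 mm, e = 19 mm; θ ← 0°
rotate_crank_by(+32°): θ ← 0° +32° = 32°
rotate_crank_by(-6°): θ ← 32° -6° = 26°
crank pin P = (r cos θ, r sin θ) = (46.737290, 22.795300)
h = r sin θ − e = 22.795300 − 19 = 3.795300
sin φ = h / L = 3.795300 / 300 = 0.01265100
φ = arcsin(0.01265100) = 0.724868°

0.7249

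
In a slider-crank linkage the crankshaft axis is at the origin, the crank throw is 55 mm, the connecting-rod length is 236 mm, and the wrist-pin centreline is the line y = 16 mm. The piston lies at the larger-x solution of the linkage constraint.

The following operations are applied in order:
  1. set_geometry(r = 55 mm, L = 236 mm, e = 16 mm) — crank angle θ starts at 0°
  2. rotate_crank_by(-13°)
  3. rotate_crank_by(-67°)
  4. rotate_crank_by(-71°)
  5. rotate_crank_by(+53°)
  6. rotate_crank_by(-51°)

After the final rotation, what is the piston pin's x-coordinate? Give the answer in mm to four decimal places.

184.6555

set_geometry: r = 55 mm, L = 236 mm, e = 16 mm; θ ← 0°
rotate_crank_by(-13°): θ ← 0° -13° = -13°
rotate_crank_by(-67°): θ ← -13° -67° = -80°
rotate_crank_by(-71°): θ ← -80° -71° = -151°
rotate_crank_by(+53°): θ ← -151° +53° = -98°
rotate_crank_by(-51°): θ ← -98° -51° = -149°
crank pin P = (r cos θ, r sin θ) = (-47.144202, -28.327094)
h = r sin θ − e = -28.327094 − 16 = -44.327094
x = r cos θ + √(L² − h²) = -47.144202 + √(55696.0 − 1964.8913) = -47.144202 + 231.799717 = 184.655515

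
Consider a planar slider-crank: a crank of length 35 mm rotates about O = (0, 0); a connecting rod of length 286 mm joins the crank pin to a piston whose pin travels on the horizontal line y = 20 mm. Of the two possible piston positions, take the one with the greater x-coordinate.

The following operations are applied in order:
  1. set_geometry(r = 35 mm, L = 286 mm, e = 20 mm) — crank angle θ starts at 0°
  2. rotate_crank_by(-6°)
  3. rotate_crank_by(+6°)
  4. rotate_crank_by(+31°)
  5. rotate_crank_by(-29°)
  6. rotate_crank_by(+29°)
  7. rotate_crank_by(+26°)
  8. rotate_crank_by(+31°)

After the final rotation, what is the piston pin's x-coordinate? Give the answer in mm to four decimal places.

set_geometry: r = 35 mm, L = 286 mm, e = 20 mm; θ ← 0°
rotate_crank_by(-6°): θ ← 0° -6° = -6°
rotate_crank_by(+6°): θ ← -6° +6° = 0°
rotate_crank_by(+31°): θ ← 0° +31° = 31°
rotate_crank_by(-29°): θ ← 31° -29° = 2°
rotate_crank_by(+29°): θ ← 2° +29° = 31°
rotate_crank_by(+26°): θ ← 31° +26° = 57°
rotate_crank_by(+31°): θ ← 57° +31° = 88°
crank pin P = (r cos θ, r sin θ) = (1.221482, 34.978679)
h = r sin θ − e = 34.978679 − 20 = 14.978679
x = r cos θ + √(L² − h²) = 1.221482 + √(81796.0 − 224.3608) = 1.221482 + 285.607491 = 286.828974

286.8290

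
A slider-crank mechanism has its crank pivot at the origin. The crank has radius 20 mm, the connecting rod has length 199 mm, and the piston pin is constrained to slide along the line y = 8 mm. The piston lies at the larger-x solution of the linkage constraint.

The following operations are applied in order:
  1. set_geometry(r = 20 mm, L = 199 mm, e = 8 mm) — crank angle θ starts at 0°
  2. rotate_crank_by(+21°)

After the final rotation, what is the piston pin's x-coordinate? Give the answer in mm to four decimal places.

217.6699

set_geometry: r = 20 mm, L = 199 mm, e = 8 mm; θ ← 0°
rotate_crank_by(+21°): θ ← 0° +21° = 21°
crank pin P = (r cos θ, r sin θ) = (18.671609, 7.167359)
h = r sin θ − e = 7.167359 − 8 = -0.832641
x = r cos θ + √(L² − h²) = 18.671609 + √(39601.0 − 0.6933) = 18.671609 + 198.998258 = 217.669867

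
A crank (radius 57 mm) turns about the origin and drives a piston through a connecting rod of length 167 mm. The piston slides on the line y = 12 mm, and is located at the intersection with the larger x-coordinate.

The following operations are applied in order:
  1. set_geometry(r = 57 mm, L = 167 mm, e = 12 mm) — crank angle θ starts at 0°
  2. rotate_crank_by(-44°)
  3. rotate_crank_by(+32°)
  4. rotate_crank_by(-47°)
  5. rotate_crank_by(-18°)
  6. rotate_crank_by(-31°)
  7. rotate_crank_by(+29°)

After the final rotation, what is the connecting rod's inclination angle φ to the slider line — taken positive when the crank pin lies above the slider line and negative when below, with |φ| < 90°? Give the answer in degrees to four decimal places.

set_geometry: r = 57 mm, L = 167 mm, e = 12 mm; θ ← 0°
rotate_crank_by(-44°): θ ← 0° -44° = -44°
rotate_crank_by(+32°): θ ← -44° +32° = -12°
rotate_crank_by(-47°): θ ← -12° -47° = -59°
rotate_crank_by(-18°): θ ← -59° -18° = -77°
rotate_crank_by(-31°): θ ← -77° -31° = -108°
rotate_crank_by(+29°): θ ← -108° +29° = -79°
crank pin P = (r cos θ, r sin θ) = (10.876113, -55.952749)
h = r sin θ − e = -55.952749 − 12 = -67.952749
sin φ = h / L = -67.952749 / 167 = -0.40690269
φ = arcsin(-0.40690269) = -24.010415°

-24.0104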